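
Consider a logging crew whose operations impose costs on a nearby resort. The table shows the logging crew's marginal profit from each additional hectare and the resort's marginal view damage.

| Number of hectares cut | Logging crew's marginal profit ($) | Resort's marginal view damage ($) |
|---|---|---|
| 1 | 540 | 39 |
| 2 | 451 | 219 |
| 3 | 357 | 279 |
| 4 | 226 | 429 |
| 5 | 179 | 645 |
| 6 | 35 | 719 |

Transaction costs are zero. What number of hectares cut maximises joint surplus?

Bargaining reaches the level where marginal profit last exceeds marginal view damage.
That holds through level 3 (357 ≥ 279) but not at 4 (226 < 429).

3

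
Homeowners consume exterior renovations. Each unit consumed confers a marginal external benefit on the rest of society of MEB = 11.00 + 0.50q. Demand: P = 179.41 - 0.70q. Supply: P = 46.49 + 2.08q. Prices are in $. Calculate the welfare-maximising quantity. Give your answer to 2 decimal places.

Social marginal benefit = demand + MEB = 190.41 - 0.20q.
Set SMB = MC: 190.41 - 0.20q = 46.49 + 2.08q → q* = 63.1228.

q* = 63.12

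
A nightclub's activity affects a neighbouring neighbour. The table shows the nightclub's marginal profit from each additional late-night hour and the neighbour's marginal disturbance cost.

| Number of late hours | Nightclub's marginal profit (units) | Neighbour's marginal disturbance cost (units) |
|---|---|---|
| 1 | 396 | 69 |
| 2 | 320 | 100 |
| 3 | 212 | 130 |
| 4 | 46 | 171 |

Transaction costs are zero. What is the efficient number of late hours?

3

Bargaining reaches the level where marginal profit last exceeds marginal disturbance cost.
That holds through level 3 (212 ≥ 130) but not at 4 (46 < 171).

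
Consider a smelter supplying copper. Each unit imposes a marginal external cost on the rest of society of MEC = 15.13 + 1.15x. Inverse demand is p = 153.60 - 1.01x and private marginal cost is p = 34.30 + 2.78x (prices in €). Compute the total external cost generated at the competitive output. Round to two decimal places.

€1045.99

Market equilibrium (private): 34.30 + 2.78x = 153.60 - 1.01x → x_m = 31.4776.
Total external cost = ∫₀^{x_m} (15.13 + 1.15x) dx = 15.13×31.4776 + ½×1.15×31.4776² = 1045.9887.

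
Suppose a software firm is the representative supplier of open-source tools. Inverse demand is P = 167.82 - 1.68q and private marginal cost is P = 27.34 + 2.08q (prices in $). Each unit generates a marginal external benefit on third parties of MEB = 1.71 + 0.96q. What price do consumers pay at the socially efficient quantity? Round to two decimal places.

Social marginal cost = private MC − MEB = 25.63 + 1.12q.
Set SMC = demand: 25.63 + 1.12q = 167.82 - 1.68q → q* = 50.7821.
Consumer price on the demand curve at q*: 167.82 − 1.68×50.7821 = 82.5061.

P = $82.51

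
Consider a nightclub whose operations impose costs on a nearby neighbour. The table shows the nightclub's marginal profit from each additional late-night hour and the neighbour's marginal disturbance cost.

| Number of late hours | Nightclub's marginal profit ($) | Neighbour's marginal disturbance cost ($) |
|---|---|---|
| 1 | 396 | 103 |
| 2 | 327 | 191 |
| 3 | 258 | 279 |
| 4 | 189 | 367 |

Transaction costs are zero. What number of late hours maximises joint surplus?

2

Bargaining reaches the level where marginal profit last exceeds marginal disturbance cost.
That holds through level 2 (327 ≥ 191) but not at 3 (258 < 279).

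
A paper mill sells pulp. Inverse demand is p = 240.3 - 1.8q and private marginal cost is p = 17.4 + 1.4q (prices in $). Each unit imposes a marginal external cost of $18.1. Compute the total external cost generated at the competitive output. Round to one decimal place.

Market equilibrium (private): 17.4 + 1.4q = 240.3 - 1.8q → q_m = 69.6563.
Total external cost = MEC × q_m = 18.1 × 69.6563 = 1260.7790.

$1260.8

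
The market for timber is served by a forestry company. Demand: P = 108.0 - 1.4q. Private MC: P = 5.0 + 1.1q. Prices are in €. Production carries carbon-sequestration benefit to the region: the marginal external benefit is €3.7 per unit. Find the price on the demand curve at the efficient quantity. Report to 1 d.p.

P = €48.2

Social marginal cost = private MC − MEB = 1.3 + 1.1q.
Set SMC = demand: 1.3 + 1.1q = 108.0 - 1.4q → q* = 42.6800.
Consumer price on the demand curve at q*: 108.0 − 1.4×42.6800 = 48.2480.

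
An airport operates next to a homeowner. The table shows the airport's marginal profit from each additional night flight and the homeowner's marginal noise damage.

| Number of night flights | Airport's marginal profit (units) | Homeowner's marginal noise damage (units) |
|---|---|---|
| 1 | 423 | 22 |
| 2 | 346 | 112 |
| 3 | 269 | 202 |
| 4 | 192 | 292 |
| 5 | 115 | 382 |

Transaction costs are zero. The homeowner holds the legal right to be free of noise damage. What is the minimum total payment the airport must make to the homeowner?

336

Efficient level: marginal profit ≥ marginal noise damage through level 3, so k* = 3.
With the homeowner holding the right, the airport must at least compensate total damage at k*: 22 + 112 + 202 = 336.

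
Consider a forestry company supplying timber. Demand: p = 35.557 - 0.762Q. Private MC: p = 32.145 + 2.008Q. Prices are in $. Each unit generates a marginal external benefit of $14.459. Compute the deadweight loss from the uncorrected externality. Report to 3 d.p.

DWL = $37.737

Market equilibrium (private): 32.145 + 2.008Q = 35.557 - 0.762Q → Q_m = 1.2318.
Social marginal cost = private MC − MEB = 17.686 + 2.008Q.
Set SMC = demand: 17.686 + 2.008Q = 35.557 - 0.762Q → Q* = 6.4516.
Between Q* and Q_m the wedge demand − SMC runs linearly from 0 to MEB(Q_m), so the loss is a triangle.
DWL = ½ × 5.2198 × 14.4590 = 37.7365.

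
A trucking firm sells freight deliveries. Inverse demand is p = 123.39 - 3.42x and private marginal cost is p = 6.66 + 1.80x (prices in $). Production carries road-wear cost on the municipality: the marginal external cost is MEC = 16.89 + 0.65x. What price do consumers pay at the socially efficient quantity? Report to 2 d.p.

Social marginal cost = private MC + MEC = 23.55 + 2.45x.
Set SMC = demand: 23.55 + 2.45x = 123.39 - 3.42x → x* = 17.0085.
Consumer price on the demand curve at x*: 123.39 − 3.42×17.0085 = 65.2209.

P = $65.22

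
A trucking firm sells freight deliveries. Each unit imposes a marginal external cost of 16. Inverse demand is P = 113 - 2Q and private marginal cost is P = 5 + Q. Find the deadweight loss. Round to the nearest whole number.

Market equilibrium (private): 5 + Q = 113 - 2Q → Q_m = 36.0000.
Social marginal cost = private MC + MEC = 21 + Q.
Set SMC = demand: 21 + Q = 113 - 2Q → Q* = 30.6667.
Height of the DWL triangle at Q_m is SMC(Q_m) − demand(Q_m) = MEC(Q_m) = 16.0000.
DWL = ½ × 5.3333 × 16.0000 = 42.6664.

DWL = 43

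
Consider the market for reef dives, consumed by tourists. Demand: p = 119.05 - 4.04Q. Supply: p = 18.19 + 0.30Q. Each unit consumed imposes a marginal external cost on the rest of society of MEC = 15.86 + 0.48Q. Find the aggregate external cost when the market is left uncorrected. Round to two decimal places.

Market equilibrium (private): 18.19 + 0.30Q = 119.05 - 4.04Q → Q_m = 23.2396.
Total external cost = ∫₀^{Q_m} (15.86 + 0.48Q) dQ = 15.86×23.2396 + ½×0.48×23.2396² = 498.1990.

498.20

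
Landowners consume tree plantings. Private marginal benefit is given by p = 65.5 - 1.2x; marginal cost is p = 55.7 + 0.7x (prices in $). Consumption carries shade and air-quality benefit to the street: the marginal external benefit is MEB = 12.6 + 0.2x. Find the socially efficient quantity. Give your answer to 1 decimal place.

x* = 13.2

Social marginal benefit = demand + MEB = 78.1 - x.
Set SMB = MC: 78.1 - x = 55.7 + 0.7x → x* = 13.1765.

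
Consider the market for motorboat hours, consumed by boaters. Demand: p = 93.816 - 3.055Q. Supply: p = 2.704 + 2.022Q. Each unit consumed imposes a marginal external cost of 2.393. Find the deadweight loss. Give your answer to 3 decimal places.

DWL = 0.564

Market equilibrium (private): 2.704 + 2.022Q = 93.816 - 3.055Q → Q_m = 17.9460.
Social marginal benefit = demand − MEC = 91.423 - 3.055Q.
Set SMB = MC: 91.423 - 3.055Q = 2.704 + 2.022Q → Q* = 17.4747.
Between Q* and Q_m the wedge MC − SMB runs linearly from 0 to MEC(Q_m), so the loss is a triangle.
DWL = ½ × 0.4713 × 2.3930 = 0.5639.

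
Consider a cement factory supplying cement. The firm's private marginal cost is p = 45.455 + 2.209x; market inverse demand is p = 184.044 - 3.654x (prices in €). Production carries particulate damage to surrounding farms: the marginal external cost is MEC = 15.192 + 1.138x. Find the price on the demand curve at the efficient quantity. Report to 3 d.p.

Social marginal cost = private MC + MEC = 60.647 + 3.347x.
Set SMC = demand: 60.647 + 3.347x = 184.044 - 3.654x → x* = 17.6256.
Consumer price on the demand curve at x*: 184.044 − 3.654×17.6256 = 119.6401.

P = €119.640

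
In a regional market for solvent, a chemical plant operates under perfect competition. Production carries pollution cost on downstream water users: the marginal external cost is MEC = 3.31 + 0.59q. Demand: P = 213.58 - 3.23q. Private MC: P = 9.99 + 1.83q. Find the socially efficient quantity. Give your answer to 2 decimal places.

q* = 35.45

Social marginal cost = private MC + MEC = 13.30 + 2.42q.
Set SMC = demand: 13.30 + 2.42q = 213.58 - 3.23q → q* = 35.4478.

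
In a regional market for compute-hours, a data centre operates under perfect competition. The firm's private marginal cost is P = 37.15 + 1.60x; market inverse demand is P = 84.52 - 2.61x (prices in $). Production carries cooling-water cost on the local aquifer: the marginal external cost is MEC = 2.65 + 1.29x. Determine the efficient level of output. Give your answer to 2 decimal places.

Social marginal cost = private MC + MEC = 39.80 + 2.89x.
Set SMC = demand: 39.80 + 2.89x = 84.52 - 2.61x → x* = 8.1309.

x* = 8.13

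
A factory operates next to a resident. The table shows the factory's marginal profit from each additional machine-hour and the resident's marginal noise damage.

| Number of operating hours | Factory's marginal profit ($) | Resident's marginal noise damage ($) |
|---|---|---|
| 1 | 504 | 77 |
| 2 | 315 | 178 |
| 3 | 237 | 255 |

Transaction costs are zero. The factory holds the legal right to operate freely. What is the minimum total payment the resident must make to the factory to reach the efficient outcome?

Left alone the factory would choose level 3 (marginal profit stays positive).
Efficient level: k* = 2 (marginal profit ≥ marginal noise damage through 2).
The resident must at least cover the factory's forgone profit from cutting 3→2: 237 = 237.

$237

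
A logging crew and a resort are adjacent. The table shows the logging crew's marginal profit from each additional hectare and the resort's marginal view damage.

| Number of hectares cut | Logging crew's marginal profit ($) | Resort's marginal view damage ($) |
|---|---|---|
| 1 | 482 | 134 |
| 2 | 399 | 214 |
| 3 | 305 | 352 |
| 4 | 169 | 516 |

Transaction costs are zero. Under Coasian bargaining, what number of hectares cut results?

Bargaining reaches the level where marginal profit last exceeds marginal view damage.
That holds through level 2 (399 ≥ 214) but not at 3 (305 < 352).

2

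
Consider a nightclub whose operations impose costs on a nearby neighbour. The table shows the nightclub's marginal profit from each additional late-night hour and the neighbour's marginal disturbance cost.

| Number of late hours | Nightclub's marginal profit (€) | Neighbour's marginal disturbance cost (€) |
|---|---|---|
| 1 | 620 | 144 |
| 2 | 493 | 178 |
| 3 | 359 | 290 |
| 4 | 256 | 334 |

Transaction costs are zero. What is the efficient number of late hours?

3

Bargaining reaches the level where marginal profit last exceeds marginal disturbance cost.
That holds through level 3 (359 ≥ 290) but not at 4 (256 < 334).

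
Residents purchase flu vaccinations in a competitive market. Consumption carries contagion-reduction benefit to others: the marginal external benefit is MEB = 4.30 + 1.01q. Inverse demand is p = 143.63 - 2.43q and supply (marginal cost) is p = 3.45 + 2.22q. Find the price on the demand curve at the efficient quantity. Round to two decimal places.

P = 47.18

Social marginal benefit = demand + MEB = 147.93 - 1.42q.
Set SMB = MC: 147.93 - 1.42q = 3.45 + 2.22q → q* = 39.6923.
Consumer price on the demand curve at q*: 143.63 − 2.43×39.6923 = 47.1777.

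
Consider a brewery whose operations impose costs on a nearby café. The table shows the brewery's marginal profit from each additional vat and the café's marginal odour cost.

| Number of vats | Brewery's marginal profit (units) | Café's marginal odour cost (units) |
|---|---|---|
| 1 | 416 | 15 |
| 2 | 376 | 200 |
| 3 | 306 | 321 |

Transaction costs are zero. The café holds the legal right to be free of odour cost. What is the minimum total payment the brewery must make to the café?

215

Efficient level: marginal profit ≥ marginal odour cost through level 2, so k* = 2.
With the café holding the right, the brewery must at least compensate total damage at k*: 15 + 200 = 215.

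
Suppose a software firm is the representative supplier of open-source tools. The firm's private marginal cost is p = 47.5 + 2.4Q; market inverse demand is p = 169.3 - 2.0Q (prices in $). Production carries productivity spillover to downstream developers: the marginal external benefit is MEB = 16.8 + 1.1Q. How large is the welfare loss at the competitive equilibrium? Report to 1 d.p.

DWL = $338.3

Market equilibrium (private): 47.5 + 2.4Q = 169.3 - 2.0Q → Q_m = 27.6818.
Social marginal cost = private MC − MEB = 30.7 + 1.3Q.
Set SMC = demand: 30.7 + 1.3Q = 169.3 - 2.0Q → Q* = 42.0000.
The loss is the area between SMC and demand from Q* to Q_m; with linear curves that's a triangle of height MEB(Q_m).
DWL = ½ × 14.3182 × 47.2500 = 338.2675.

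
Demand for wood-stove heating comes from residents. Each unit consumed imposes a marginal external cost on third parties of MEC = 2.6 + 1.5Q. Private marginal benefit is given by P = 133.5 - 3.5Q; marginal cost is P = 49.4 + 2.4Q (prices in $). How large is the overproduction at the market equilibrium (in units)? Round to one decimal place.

Market equilibrium (private): 49.4 + 2.4Q = 133.5 - 3.5Q → Q_m = 14.2542.
Social marginal benefit = demand − MEC = 130.9 - 5.0Q.
Set SMB = MC: 130.9 - 5.0Q = 49.4 + 2.4Q → Q* = 11.0135.
Gap = |14.2542 − 11.0135| = 3.2407.

3.2 units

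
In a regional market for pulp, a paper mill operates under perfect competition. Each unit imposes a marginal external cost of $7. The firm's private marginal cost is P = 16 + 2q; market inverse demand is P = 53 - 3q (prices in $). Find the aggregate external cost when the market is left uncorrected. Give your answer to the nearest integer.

Market equilibrium (private): 16 + 2q = 53 - 3q → q_m = 7.4000.
Total external cost = MEC × q_m = 7 × 7.4000 = 51.8000.

$52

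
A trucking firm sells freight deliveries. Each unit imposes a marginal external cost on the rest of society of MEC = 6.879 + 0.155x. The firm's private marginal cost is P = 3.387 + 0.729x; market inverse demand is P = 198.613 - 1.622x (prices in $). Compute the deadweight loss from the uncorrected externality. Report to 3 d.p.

Market equilibrium (private): 3.387 + 0.729x = 198.613 - 1.622x → x_m = 83.0396.
Social marginal cost = private MC + MEC = 10.266 + 0.884x.
Set SMC = demand: 10.266 + 0.884x = 198.613 - 1.622x → x* = 75.1584.
The welfare-loss triangle has base |x_m − x*| and height MEC(x_m) (the vertical gap between SMC and demand is zero at x* and MEC at x_m).
DWL = ½ × 7.8812 × 19.7501 = 77.8272.

DWL = $77.827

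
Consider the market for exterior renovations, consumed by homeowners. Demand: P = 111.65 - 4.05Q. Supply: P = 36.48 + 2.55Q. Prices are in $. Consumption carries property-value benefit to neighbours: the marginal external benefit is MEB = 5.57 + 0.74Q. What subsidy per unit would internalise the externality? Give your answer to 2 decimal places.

Social marginal benefit = demand + MEB = 117.22 - 3.31Q.
Set SMB = MC: 117.22 - 3.31Q = 36.48 + 2.55Q → Q* = 13.7782.
The Pigouvian subsidy equals MEB at Q*: 5.57 + 0.74×13.7782 = 15.7659.

subsidy = $15.77 per unit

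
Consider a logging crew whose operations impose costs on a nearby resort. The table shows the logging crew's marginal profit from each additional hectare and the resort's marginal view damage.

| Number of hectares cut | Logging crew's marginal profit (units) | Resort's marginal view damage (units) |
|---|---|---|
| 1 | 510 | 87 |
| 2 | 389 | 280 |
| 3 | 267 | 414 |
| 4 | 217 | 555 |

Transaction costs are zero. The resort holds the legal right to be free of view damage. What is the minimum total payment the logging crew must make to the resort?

Efficient level: marginal profit ≥ marginal view damage through level 2, so k* = 2.
With the resort holding the right, the logging crew must at least compensate total damage at k*: 87 + 280 = 367.

367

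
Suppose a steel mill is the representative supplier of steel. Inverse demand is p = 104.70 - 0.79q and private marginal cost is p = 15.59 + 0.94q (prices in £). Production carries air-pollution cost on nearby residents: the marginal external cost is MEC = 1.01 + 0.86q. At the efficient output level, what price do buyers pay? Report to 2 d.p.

Social marginal cost = private MC + MEC = 16.60 + 1.80q.
Set SMC = demand: 16.60 + 1.80q = 104.70 - 0.79q → q* = 34.0154.
Consumer price on the demand curve at q*: 104.70 − 0.79×34.0154 = 77.8278.

P = £77.83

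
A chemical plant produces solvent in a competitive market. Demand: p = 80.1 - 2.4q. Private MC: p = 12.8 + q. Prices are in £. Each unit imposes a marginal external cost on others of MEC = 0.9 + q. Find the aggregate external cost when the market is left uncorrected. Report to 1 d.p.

Market equilibrium (private): 12.8 + q = 80.1 - 2.4q → q_m = 19.7941.
Total external cost = ∫₀^{q_m} (0.9 + 1.0q) dq = 0.9×19.7941 + ½×1.0×19.7941² = 213.7179.

£213.7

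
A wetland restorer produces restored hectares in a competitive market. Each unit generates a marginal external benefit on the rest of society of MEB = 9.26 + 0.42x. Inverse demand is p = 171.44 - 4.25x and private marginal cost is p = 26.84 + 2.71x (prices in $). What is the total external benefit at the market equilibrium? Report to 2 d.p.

Market equilibrium (private): 26.84 + 2.71x = 171.44 - 4.25x → x_m = 20.7759.
Total external benefit = ∫₀^{x_m} (9.26 + 0.42x) dx = 9.26×20.7759 + ½×0.42×20.7759² = 283.0288.

$283.03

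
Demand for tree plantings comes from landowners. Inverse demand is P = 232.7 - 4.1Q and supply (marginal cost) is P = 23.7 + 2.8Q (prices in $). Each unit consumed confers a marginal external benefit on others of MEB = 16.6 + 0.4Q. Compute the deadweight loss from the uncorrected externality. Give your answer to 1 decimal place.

Market equilibrium (private): 23.7 + 2.8Q = 232.7 - 4.1Q → Q_m = 30.2899.
Social marginal benefit = demand + MEB = 249.3 - 3.7Q.
Set SMB = MC: 249.3 - 3.7Q = 23.7 + 2.8Q → Q* = 34.7077.
Height of the DWL triangle at Q_m is SMB(Q_m) − MC(Q_m) = MEB(Q_m) = 28.7159.
DWL = ½ × 4.4178 × 28.7159 = 63.4306.

DWL = $63.4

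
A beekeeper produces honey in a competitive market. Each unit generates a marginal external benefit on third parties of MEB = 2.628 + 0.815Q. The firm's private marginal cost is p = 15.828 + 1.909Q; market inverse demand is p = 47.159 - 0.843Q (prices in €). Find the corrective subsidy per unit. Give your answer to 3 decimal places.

Social marginal cost = private MC − MEB = 13.200 + 1.094Q.
Set SMC = demand: 13.200 + 1.094Q = 47.159 - 0.843Q → Q* = 17.5318.
The Pigouvian subsidy equals MEB at Q*: 2.628 + 0.815×17.5318 = 16.9164.

subsidy = €16.916 per unit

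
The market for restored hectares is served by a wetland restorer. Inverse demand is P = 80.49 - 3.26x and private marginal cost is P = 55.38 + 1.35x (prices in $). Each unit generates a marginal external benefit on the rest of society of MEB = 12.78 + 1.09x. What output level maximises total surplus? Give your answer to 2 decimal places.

Social marginal cost = private MC − MEB = 42.60 + 0.26x.
Set SMC = demand: 42.60 + 0.26x = 80.49 - 3.26x → x* = 10.7642.

x* = 10.76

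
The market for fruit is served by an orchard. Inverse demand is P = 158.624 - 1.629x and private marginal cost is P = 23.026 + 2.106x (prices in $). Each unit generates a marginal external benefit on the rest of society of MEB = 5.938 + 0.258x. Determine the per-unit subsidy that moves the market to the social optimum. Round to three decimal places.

Social marginal cost = private MC − MEB = 17.088 + 1.848x.
Set SMC = demand: 17.088 + 1.848x = 158.624 - 1.629x → x* = 40.7064.
The Pigouvian subsidy equals MEB at x*: 5.938 + 0.258×40.7064 = 16.4403.

subsidy = $16.440 per unit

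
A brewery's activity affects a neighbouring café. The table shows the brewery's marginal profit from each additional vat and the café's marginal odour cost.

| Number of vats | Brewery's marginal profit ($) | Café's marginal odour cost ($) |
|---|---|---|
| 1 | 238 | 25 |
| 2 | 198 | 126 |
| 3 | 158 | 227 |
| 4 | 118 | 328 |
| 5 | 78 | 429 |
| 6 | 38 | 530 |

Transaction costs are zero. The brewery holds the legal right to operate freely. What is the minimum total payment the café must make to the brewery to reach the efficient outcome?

$392

Left alone the brewery would choose level 6 (marginal profit stays positive).
Efficient level: k* = 2 (marginal profit ≥ marginal odour cost through 2).
The café must at least cover the brewery's forgone profit from cutting 6→2: 158 + 118 + 78 + 38 = 392.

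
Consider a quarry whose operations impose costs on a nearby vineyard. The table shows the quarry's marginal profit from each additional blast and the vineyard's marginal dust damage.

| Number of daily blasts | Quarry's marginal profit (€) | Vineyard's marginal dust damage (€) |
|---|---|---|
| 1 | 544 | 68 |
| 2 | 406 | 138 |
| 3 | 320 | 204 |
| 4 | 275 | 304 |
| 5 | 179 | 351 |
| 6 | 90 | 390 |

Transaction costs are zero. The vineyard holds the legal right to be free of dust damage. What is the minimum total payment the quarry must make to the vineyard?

€410

Efficient level: marginal profit ≥ marginal dust damage through level 3, so k* = 3.
With the vineyard holding the right, the quarry must at least compensate total damage at k*: 68 + 138 + 204 = 410.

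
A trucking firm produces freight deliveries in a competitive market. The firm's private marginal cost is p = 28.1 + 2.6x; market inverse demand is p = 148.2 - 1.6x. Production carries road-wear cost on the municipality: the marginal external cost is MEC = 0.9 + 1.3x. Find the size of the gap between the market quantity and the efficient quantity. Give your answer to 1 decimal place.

Market equilibrium (private): 28.1 + 2.6x = 148.2 - 1.6x → x_m = 28.5952.
Social marginal cost = private MC + MEC = 29.0 + 3.9x.
Set SMC = demand: 29.0 + 3.9x = 148.2 - 1.6x → x* = 21.6727.
Gap = |28.5952 − 21.6727| = 6.9225.

6.9 units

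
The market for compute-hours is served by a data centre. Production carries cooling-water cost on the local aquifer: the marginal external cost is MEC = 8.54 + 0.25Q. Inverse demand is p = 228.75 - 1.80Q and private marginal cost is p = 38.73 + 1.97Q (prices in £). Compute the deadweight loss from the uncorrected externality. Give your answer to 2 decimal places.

DWL = £55.59

Market equilibrium (private): 38.73 + 1.97Q = 228.75 - 1.80Q → Q_m = 50.4032.
Social marginal cost = private MC + MEC = 47.27 + 2.22Q.
Set SMC = demand: 47.27 + 2.22Q = 228.75 - 1.80Q → Q* = 45.1443.
Between Q* and Q_m the wedge SMC − demand runs linearly from 0 to MEC(Q_m), so the loss is a triangle.
DWL = ½ × 5.2589 × 21.1408 = 55.5887.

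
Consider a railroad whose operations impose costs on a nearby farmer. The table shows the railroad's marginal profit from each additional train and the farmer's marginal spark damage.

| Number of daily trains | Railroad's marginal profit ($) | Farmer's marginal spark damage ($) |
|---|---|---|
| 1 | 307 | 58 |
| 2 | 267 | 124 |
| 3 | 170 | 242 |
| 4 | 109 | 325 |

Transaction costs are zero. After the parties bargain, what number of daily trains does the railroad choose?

Bargaining reaches the level where marginal profit last exceeds marginal spark damage.
That holds through level 2 (267 ≥ 124) but not at 3 (170 < 242).

2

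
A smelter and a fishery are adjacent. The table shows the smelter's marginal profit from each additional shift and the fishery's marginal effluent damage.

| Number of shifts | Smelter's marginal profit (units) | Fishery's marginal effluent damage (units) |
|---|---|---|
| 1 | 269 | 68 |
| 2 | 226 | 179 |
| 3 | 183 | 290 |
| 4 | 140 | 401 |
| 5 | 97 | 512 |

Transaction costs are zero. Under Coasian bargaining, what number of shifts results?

2

Bargaining reaches the level where marginal profit last exceeds marginal effluent damage.
That holds through level 2 (226 ≥ 179) but not at 3 (183 < 290).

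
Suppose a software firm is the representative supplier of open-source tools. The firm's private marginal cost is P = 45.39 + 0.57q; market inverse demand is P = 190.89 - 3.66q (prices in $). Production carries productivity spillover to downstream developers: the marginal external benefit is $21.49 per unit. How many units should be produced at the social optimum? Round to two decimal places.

q* = 39.48

Social marginal cost = private MC − MEB = 23.90 + 0.57q.
Set SMC = demand: 23.90 + 0.57q = 190.89 - 3.66q → q* = 39.4775.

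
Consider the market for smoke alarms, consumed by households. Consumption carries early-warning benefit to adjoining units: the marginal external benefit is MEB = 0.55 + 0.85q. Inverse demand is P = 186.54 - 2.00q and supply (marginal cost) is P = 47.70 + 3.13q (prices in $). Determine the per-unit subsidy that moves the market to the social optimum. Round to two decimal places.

subsidy = $28.23 per unit

Social marginal benefit = demand + MEB = 187.09 - 1.15q.
Set SMB = MC: 187.09 - 1.15q = 47.70 + 3.13q → q* = 32.5678.
The Pigouvian subsidy equals MEB at q*: 0.55 + 0.85×32.5678 = 28.2326.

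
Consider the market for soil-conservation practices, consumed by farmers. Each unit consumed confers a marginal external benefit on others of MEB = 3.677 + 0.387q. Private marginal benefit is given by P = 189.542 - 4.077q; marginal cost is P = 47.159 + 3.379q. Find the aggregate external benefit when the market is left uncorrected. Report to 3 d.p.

140.782

Market equilibrium (private): 47.159 + 3.379q = 189.542 - 4.077q → q_m = 19.0964.
Total external benefit = ∫₀^{q_m} (3.677 + 0.387q) dq = 3.677×19.0964 + ½×0.387×19.0964² = 140.7816.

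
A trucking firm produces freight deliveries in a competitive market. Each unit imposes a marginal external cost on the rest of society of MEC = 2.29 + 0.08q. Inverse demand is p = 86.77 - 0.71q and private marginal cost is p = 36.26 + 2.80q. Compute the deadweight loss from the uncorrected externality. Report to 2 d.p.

DWL = 1.65

Market equilibrium (private): 36.26 + 2.80q = 86.77 - 0.71q → q_m = 14.3903.
Social marginal cost = private MC + MEC = 38.55 + 2.88q.
Set SMC = demand: 38.55 + 2.88q = 86.77 - 0.71q → q* = 13.4318.
Height of the DWL triangle at q_m is SMC(q_m) − demand(q_m) = MEC(q_m) = 3.4412.
DWL = ½ × 0.9585 × 3.4412 = 1.6492.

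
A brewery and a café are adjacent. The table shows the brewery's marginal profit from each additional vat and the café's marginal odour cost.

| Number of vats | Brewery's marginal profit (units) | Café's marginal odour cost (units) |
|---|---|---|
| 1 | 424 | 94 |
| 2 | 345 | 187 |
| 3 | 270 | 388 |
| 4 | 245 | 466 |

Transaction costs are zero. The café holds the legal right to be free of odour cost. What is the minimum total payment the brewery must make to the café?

281

Efficient level: marginal profit ≥ marginal odour cost through level 2, so k* = 2.
With the café holding the right, the brewery must at least compensate total damage at k*: 94 + 187 = 281.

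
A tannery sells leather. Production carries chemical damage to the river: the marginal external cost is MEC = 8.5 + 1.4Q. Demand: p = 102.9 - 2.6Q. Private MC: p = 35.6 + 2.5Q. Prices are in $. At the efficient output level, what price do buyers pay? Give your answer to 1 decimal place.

Social marginal cost = private MC + MEC = 44.1 + 3.9Q.
Set SMC = demand: 44.1 + 3.9Q = 102.9 - 2.6Q → Q* = 9.0462.
Consumer price on the demand curve at Q*: 102.9 − 2.6×9.0462 = 79.3799.

P = $79.4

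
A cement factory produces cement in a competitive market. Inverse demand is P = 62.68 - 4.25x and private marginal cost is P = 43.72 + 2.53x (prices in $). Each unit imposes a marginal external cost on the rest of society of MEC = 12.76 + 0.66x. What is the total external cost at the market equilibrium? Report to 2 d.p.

Market equilibrium (private): 43.72 + 2.53x = 62.68 - 4.25x → x_m = 2.7965.
Total external cost = ∫₀^{x_m} (12.76 + 0.66x) dx = 12.76×2.7965 + ½×0.66×2.7965² = 38.2641.

$38.26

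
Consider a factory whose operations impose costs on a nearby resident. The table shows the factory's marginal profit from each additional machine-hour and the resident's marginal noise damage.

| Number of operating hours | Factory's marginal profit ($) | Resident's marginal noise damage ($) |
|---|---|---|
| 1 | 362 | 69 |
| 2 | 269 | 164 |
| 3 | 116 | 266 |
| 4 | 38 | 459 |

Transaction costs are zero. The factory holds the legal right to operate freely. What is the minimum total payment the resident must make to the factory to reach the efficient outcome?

Left alone the factory would choose level 4 (marginal profit stays positive).
Efficient level: k* = 2 (marginal profit ≥ marginal noise damage through 2).
The resident must at least cover the factory's forgone profit from cutting 4→2: 116 + 38 = 154.

$154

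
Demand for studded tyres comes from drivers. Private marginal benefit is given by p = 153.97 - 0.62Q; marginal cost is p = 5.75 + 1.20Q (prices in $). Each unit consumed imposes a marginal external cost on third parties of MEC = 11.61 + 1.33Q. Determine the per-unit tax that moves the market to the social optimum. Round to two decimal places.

tax = $69.29 per unit

Social marginal benefit = demand − MEC = 142.36 - 1.95Q.
Set SMB = MC: 142.36 - 1.95Q = 5.75 + 1.20Q → Q* = 43.3683.
The Pigouvian tax equals MEC at Q*: 11.61 + 1.33×43.3683 = 69.2898.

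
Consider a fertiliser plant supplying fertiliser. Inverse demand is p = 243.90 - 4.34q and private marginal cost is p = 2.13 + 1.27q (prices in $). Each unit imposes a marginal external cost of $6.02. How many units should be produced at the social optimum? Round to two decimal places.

q* = 42.02

Social marginal cost = private MC + MEC = 8.15 + 1.27q.
Set SMC = demand: 8.15 + 1.27q = 243.90 - 4.34q → q* = 42.0232.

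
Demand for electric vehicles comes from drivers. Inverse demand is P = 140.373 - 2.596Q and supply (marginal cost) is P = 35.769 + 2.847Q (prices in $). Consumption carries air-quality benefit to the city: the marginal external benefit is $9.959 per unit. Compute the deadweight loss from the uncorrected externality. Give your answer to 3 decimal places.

Market equilibrium (private): 35.769 + 2.847Q = 140.373 - 2.596Q → Q_m = 19.2181.
Social marginal benefit = demand + MEB = 150.332 - 2.596Q.
Set SMB = MC: 150.332 - 2.596Q = 35.769 + 2.847Q → Q* = 21.0478.
Height of the DWL triangle at Q_m is SMB(Q_m) − MC(Q_m) = MEB(Q_m) = 9.9590.
DWL = ½ × 1.8297 × 9.9590 = 9.1110.

DWL = $9.111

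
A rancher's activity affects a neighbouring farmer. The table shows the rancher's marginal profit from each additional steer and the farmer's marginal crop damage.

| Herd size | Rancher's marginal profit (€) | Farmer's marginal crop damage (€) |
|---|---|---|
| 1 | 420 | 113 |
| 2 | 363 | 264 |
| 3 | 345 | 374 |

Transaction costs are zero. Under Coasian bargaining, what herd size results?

2

Bargaining reaches the level where marginal profit last exceeds marginal crop damage.
That holds through level 2 (363 ≥ 264) but not at 3 (345 < 374).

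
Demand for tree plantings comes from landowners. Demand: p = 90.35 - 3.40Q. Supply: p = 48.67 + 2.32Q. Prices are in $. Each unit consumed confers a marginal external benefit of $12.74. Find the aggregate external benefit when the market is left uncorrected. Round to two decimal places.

$92.83

Market equilibrium (private): 48.67 + 2.32Q = 90.35 - 3.40Q → Q_m = 7.2867.
Total external benefit = MEB × Q_m = 12.74 × 7.2867 = 92.8326.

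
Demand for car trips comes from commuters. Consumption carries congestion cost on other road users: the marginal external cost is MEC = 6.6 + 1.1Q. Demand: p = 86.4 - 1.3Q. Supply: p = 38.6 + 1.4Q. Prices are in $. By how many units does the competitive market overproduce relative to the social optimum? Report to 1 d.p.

6.9 units

Market equilibrium (private): 38.6 + 1.4Q = 86.4 - 1.3Q → Q_m = 17.7037.
Social marginal benefit = demand − MEC = 79.8 - 2.4Q.
Set SMB = MC: 79.8 - 2.4Q = 38.6 + 1.4Q → Q* = 10.8421.
Gap = |17.7037 − 10.8421| = 6.8616.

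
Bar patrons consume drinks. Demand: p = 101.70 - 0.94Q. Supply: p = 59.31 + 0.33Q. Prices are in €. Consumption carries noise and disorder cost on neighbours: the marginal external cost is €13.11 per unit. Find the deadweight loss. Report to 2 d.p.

DWL = €67.67

Market equilibrium (private): 59.31 + 0.33Q = 101.70 - 0.94Q → Q_m = 33.3780.
Social marginal benefit = demand − MEC = 88.59 - 0.94Q.
Set SMB = MC: 88.59 - 0.94Q = 59.31 + 0.33Q → Q* = 23.0551.
Height of the DWL triangle at Q_m is MC(Q_m) − SMB(Q_m) = MEC(Q_m) = 13.1100.
DWL = ½ × 10.3229 × 13.1100 = 67.6666.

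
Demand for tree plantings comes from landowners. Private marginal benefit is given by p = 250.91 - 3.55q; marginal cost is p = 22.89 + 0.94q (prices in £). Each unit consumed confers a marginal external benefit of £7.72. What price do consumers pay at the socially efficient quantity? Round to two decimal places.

P = £64.52

Social marginal benefit = demand + MEB = 258.63 - 3.55q.
Set SMB = MC: 258.63 - 3.55q = 22.89 + 0.94q → q* = 52.5033.
Consumer price on the demand curve at q*: 250.91 − 3.55×52.5033 = 64.5233.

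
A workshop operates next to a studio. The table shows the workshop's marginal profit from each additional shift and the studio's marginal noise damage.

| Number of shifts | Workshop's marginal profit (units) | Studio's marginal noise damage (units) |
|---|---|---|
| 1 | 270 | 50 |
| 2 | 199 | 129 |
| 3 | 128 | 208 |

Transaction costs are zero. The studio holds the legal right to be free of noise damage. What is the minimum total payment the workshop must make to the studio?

179

Efficient level: marginal profit ≥ marginal noise damage through level 2, so k* = 2.
With the studio holding the right, the workshop must at least compensate total damage at k*: 50 + 129 = 179.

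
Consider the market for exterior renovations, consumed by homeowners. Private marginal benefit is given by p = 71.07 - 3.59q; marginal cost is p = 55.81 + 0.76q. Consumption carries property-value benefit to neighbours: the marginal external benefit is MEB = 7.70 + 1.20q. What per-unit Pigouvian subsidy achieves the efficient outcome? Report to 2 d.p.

subsidy = 16.45 per unit

Social marginal benefit = demand + MEB = 78.77 - 2.39q.
Set SMB = MC: 78.77 - 2.39q = 55.81 + 0.76q → q* = 7.2889.
The Pigouvian subsidy equals MEB at q*: 7.70 + 1.20×7.2889 = 16.4467.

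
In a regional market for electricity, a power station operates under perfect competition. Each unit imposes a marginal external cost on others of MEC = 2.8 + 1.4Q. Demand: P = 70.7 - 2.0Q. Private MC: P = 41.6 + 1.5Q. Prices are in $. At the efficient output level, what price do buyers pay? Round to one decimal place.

Social marginal cost = private MC + MEC = 44.4 + 2.9Q.
Set SMC = demand: 44.4 + 2.9Q = 70.7 - 2.0Q → Q* = 5.3673.
Consumer price on the demand curve at Q*: 70.7 − 2.0×5.3673 = 59.9654.

P = $60.0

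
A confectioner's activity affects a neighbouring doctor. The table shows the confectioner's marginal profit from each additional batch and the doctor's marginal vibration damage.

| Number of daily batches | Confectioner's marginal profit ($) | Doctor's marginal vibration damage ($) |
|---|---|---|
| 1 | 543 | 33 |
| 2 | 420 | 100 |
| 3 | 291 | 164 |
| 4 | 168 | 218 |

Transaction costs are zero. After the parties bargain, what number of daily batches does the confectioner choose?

3

Bargaining reaches the level where marginal profit last exceeds marginal vibration damage.
That holds through level 3 (291 ≥ 164) but not at 4 (168 < 218).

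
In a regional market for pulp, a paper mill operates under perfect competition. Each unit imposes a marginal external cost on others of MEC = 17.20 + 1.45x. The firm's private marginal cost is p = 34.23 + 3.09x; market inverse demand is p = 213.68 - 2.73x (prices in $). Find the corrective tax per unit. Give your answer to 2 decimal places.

Social marginal cost = private MC + MEC = 51.43 + 4.54x.
Set SMC = demand: 51.43 + 4.54x = 213.68 - 2.73x → x* = 22.3177.
The Pigouvian tax equals MEC at x*: 17.20 + 1.45×22.3177 = 49.5607.

tax = $49.56 per unit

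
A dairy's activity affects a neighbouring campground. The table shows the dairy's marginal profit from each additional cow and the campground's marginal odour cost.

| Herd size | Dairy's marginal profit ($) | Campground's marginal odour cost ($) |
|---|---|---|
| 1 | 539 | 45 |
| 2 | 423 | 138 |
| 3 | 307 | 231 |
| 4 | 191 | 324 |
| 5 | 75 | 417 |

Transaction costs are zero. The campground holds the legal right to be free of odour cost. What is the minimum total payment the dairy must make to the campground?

$414

Efficient level: marginal profit ≥ marginal odour cost through level 3, so k* = 3.
With the campground holding the right, the dairy must at least compensate total damage at k*: 45 + 138 + 231 = 414.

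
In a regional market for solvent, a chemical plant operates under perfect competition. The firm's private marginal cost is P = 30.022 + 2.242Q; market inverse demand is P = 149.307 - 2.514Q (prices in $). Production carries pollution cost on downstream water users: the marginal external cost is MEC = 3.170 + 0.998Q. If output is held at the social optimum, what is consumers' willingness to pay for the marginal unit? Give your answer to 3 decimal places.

Social marginal cost = private MC + MEC = 33.192 + 3.240Q.
Set SMC = demand: 33.192 + 3.240Q = 149.307 - 2.514Q → Q* = 20.1799.
Consumer price on the demand curve at Q*: 149.307 − 2.514×20.1799 = 98.5747.

P = $98.575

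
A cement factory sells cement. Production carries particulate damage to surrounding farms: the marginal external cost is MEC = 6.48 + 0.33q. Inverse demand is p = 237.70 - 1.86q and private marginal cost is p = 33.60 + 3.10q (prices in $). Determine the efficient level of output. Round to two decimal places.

Social marginal cost = private MC + MEC = 40.08 + 3.43q.
Set SMC = demand: 40.08 + 3.43q = 237.70 - 1.86q → q* = 37.3573.

q* = 37.36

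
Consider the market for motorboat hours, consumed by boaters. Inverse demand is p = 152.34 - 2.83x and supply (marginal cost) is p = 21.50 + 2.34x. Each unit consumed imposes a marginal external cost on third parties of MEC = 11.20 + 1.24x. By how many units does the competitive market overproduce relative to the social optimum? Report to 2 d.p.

Market equilibrium (private): 21.50 + 2.34x = 152.34 - 2.83x → x_m = 25.3075.
Social marginal benefit = demand − MEC = 141.14 - 4.07x.
Set SMB = MC: 141.14 - 4.07x = 21.50 + 2.34x → x* = 18.6646.
Gap = |25.3075 − 18.6646| = 6.6429.

6.64 units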